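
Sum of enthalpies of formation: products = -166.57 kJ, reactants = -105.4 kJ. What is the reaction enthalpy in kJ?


dH_rxn = sum(dH_f products) - sum(dH_f reactants)
dH_rxn = -166.57 - (-105.4)
dH_rxn = -61.17 kJ:

-61.17 kJ


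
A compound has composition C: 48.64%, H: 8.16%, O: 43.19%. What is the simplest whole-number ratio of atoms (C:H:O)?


Assume 100 g of compound, divide each mass% by atomic mass to get moles, then normalize by the smallest to get a raw atom ratio.
Moles per 100 g: C: 48.64/12.011 = 4.0496, H: 8.16/1.008 = 8.0952, O: 43.19/15.999 = 2.6995
Raw ratio (divide by min = 2.6995): C: 1.5, H: 2.999, O: 1.0
Multiply by 2 to clear fractions: C: 3.0 ~= 3, H: 5.997 ~= 6, O: 2.0 ~= 2
Reduce by GCD to get the simplest whole-number ratio:

3:6:2


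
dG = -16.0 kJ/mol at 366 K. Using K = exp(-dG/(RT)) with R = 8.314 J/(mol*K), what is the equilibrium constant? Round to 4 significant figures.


dG is in kJ/mol; multiply by 1000 to match R in J/(mol*K).
RT = 8.314 * 366 = 3042.924 J/mol
exponent = -dG*1000 / (RT) = -(-16.0*1000) / 3042.924 = 5.25810043
K = exp(5.25810043)
K = 192.11621, rounded to 4 significant figures:

192.1


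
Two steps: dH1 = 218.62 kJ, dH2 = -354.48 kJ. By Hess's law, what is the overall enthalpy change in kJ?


Hess's law: enthalpy is a state function, so add the step enthalpies.
dH_total = dH1 + dH2 = 218.62 + (-354.48)
dH_total = -135.86 kJ:

-135.86 kJ


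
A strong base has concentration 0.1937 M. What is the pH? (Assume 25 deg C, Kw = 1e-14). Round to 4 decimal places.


A strong base dissociates completely, so [OH-] equals the given concentration.
pOH = -log10([OH-]) = -log10(0.1937) = 0.71287
pH = 14 - pOH = 14 - 0.71287
pH = 13.28713, rounded to 4 dp:

13.2871


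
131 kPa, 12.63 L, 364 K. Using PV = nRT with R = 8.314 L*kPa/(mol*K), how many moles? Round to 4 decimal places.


PV = nRT, solve for n = PV / (RT).
PV = 131 * 12.63 = 1654.53
RT = 8.314 * 364 = 3026.296
n = 1654.53 / 3026.296
n = 0.54671784 mol, rounded to 4 dp:

0.5467 mol


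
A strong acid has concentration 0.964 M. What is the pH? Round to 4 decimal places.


A strong acid dissociates completely, so [H+] equals the given concentration.
pH = -log10([H+]) = -log10(0.964)
pH = 0.01592297, rounded to 4 dp:

0.0159


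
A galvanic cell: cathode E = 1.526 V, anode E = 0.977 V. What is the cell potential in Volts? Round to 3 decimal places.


Standard cell potential: E_cell = E_cathode - E_anode.
E_cell = 1.526 - (0.977)
E_cell = 0.549 V, rounded to 3 dp:

0.549 V


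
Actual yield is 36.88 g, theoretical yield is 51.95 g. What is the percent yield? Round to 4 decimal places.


% yield = 100 * actual / theoretical
% yield = 100 * 36.88 / 51.95
% yield = 70.99133782 %, rounded to 4 dp:

70.9913 %


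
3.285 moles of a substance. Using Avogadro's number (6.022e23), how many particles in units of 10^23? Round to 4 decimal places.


N = n * NA, then divide by 1e23 for the requested units.
N / 1e23 = n * 6.022
N / 1e23 = 3.285 * 6.022
N / 1e23 = 19.78227, rounded to 4 dp:

19.7823


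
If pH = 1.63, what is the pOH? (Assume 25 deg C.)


At 25 deg C, pH + pOH = 14.
pOH = 14 - pH = 14 - 1.63
pOH = 12.37:

12.37


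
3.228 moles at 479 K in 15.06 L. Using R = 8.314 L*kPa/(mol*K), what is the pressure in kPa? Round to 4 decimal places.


PV = nRT, solve for P = nRT / V.
nRT = 3.228 * 8.314 * 479 = 12855.2066
P = 12855.2066 / 15.06
P = 853.59937583 kPa, rounded to 4 dp:

853.5994 kPa


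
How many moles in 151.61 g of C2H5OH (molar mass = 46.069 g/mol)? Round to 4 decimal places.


n = mass / M
n = 151.61 / 46.069
n = 3.29093317 mol, rounded to 4 dp:

3.2909 mol


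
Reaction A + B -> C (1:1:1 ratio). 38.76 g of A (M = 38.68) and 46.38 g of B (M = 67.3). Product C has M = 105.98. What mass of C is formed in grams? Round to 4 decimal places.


Find moles of each reactant; the smaller value is the limiting reagent in a 1:1:1 reaction, so moles_C equals moles of the limiter.
n_A = mass_A / M_A = 38.76 / 38.68 = 1.002068 mol
n_B = mass_B / M_B = 46.38 / 67.3 = 0.689153 mol
Limiting reagent: B (smaller), n_limiting = 0.689153 mol
mass_C = n_limiting * M_C = 0.689153 * 105.98
mass_C = 73.03643494 g, rounded to 4 dp:

73.0364 g


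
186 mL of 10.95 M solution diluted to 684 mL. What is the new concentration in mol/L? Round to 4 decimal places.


Dilution: M1*V1 = M2*V2, solve for M2.
M2 = M1*V1 / V2
M2 = 10.95 * 186 / 684
M2 = 2036.7 / 684
M2 = 2.97763158 mol/L, rounded to 4 dp:

2.9776 mol/L


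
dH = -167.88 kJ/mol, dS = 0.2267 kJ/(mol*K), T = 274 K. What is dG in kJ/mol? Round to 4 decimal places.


Gibbs: dG = dH - T*dS (consistent units, dS already in kJ/(mol*K)).
T*dS = 274 * 0.2267 = 62.1158
dG = -167.88 - (62.1158)
dG = -229.9958 kJ/mol, rounded to 4 dp:

-229.9958 kJ/mol


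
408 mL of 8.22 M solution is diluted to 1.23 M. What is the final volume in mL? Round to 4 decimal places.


Dilution: M1*V1 = M2*V2, solve for V2.
V2 = M1*V1 / M2
V2 = 8.22 * 408 / 1.23
V2 = 3353.76 / 1.23
V2 = 2726.63414634 mL, rounded to 4 dp:

2726.6341 mL


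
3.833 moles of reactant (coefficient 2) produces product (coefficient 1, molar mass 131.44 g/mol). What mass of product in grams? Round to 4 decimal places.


Use the coefficient ratio to convert reactant moles to product moles, then multiply by the product's molar mass.
moles_P = moles_R * (coeff_P / coeff_R) = 3.833 * (1/2) = 1.9165
mass_P = moles_P * M_P = 1.9165 * 131.44
mass_P = 251.90476 g, rounded to 4 dp:

251.9048 g


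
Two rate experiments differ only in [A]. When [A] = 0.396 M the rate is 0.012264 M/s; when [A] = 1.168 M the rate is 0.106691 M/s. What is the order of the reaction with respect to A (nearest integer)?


Rate is proportional to [A]^n, so rate2/rate1 = ([A]2/[A]1)^n. Take logs to solve for n.
rate2/rate1 = 0.106691 / 0.012264 = 8.6995
[A]2/[A]1 = 1.168 / 0.396 = 2.9495
n = ln(8.6995) / ln(2.9495) = 2.0
Nearest integer order:

2


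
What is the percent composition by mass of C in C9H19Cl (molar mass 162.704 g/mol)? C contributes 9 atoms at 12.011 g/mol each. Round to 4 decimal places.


pct = 100 * (n_elem * M_elem) / M_total
mass_contribution = 9 * 12.011 = 108.099 g/mol
pct = 100 * 108.099 / 162.704
pct = 66.43905497 %, rounded to 4 dp:

66.4391 %


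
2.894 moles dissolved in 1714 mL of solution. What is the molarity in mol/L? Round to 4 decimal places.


Convert volume to liters: V_L = V_mL / 1000.
V_L = 1714 / 1000 = 1.714 L
M = n / V_L = 2.894 / 1.714
M = 1.68844807 mol/L, rounded to 4 dp:

1.6884 mol/L


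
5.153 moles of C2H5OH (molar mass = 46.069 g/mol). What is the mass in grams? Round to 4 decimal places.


mass = n * M
mass = 5.153 * 46.069
mass = 237.393557 g, rounded to 4 dp:

237.3936 g


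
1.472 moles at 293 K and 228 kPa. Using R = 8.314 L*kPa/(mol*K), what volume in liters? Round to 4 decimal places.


PV = nRT, solve for V = nRT / P.
nRT = 1.472 * 8.314 * 293 = 3585.7949
V = 3585.7949 / 228
V = 15.72717061 L, rounded to 4 dp:

15.7272 L


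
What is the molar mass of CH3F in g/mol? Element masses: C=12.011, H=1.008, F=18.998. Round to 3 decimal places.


M = sum(count * atomic_mass) over atoms.
M = 1*12.011 + 3*1.008 + 1*18.998
M = 12.011 + 3.024 + 18.998
M = 34.033 g/mol, rounded to 3 dp:

34.033 g/mol


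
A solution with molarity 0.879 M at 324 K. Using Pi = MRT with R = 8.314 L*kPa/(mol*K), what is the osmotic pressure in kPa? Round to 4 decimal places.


Osmotic pressure (van't Hoff): Pi = M*R*T.
RT = 8.314 * 324 = 2693.736
Pi = 0.879 * 2693.736
Pi = 2367.793944 kPa, rounded to 4 dp:

2367.7939 kPa


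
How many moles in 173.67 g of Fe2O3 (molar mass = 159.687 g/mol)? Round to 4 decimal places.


n = mass / M
n = 173.67 / 159.687
n = 1.08756505 mol, rounded to 4 dp:

1.0876 mol


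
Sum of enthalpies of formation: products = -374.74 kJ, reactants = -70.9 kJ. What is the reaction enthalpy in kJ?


dH_rxn = sum(dH_f products) - sum(dH_f reactants)
dH_rxn = -374.74 - (-70.9)
dH_rxn = -303.84 kJ:

-303.84 kJ


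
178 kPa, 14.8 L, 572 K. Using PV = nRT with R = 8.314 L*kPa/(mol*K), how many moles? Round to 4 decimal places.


PV = nRT, solve for n = PV / (RT).
PV = 178 * 14.8 = 2634.4
RT = 8.314 * 572 = 4755.608
n = 2634.4 / 4755.608
n = 0.55395651 mol, rounded to 4 dp:

0.5540 mol


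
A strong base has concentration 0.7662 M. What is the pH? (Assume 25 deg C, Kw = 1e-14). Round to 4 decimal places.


A strong base dissociates completely, so [OH-] equals the given concentration.
pOH = -log10([OH-]) = -log10(0.7662) = 0.115658
pH = 14 - pOH = 14 - 0.115658
pH = 13.884342, rounded to 4 dp:

13.8843


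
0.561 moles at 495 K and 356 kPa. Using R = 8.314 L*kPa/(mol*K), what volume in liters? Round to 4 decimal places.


PV = nRT, solve for V = nRT / P.
nRT = 0.561 * 8.314 * 495 = 2308.7562
V = 2308.7562 / 356
V = 6.48527022 L, rounded to 4 dp:

6.4853 L


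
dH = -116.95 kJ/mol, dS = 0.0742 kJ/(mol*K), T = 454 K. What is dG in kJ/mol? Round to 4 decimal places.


Gibbs: dG = dH - T*dS (consistent units, dS already in kJ/(mol*K)).
T*dS = 454 * 0.0742 = 33.6868
dG = -116.95 - (33.6868)
dG = -150.6368 kJ/mol, rounded to 4 dp:

-150.6368 kJ/mol


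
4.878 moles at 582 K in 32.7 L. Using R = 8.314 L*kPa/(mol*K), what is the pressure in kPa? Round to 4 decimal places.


PV = nRT, solve for P = nRT / V.
nRT = 4.878 * 8.314 * 582 = 23603.4127
P = 23603.4127 / 32.7
P = 721.81690214 kPa, rounded to 4 dp:

721.8169 kPa


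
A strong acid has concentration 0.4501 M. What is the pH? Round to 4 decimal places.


A strong acid dissociates completely, so [H+] equals the given concentration.
pH = -log10([H+]) = -log10(0.4501)
pH = 0.34669099, rounded to 4 dp:

0.3467


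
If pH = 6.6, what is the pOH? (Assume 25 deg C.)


At 25 deg C, pH + pOH = 14.
pOH = 14 - pH = 14 - 6.6
pOH = 7.4:

7.40


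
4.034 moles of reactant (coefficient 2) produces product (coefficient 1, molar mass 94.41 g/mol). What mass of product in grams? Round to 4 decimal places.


Use the coefficient ratio to convert reactant moles to product moles, then multiply by the product's molar mass.
moles_P = moles_R * (coeff_P / coeff_R) = 4.034 * (1/2) = 2.017
mass_P = moles_P * M_P = 2.017 * 94.41
mass_P = 190.42497 g, rounded to 4 dp:

190.4250 g


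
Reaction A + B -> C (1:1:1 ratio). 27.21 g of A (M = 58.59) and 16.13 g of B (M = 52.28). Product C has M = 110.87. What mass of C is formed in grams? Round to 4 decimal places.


Find moles of each reactant; the smaller value is the limiting reagent in a 1:1:1 reaction, so moles_C equals moles of the limiter.
n_A = mass_A / M_A = 27.21 / 58.59 = 0.464414 mol
n_B = mass_B / M_B = 16.13 / 52.28 = 0.308531 mol
Limiting reagent: B (smaller), n_limiting = 0.308531 mol
mass_C = n_limiting * M_C = 0.308531 * 110.87
mass_C = 34.20683197 g, rounded to 4 dp:

34.2068 g


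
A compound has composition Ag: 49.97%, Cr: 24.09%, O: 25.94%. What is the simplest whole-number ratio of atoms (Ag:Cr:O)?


Assume 100 g of compound, divide each mass% by atomic mass to get moles, then normalize by the smallest to get a raw atom ratio.
Moles per 100 g: Ag: 49.97/107.868 = 0.4633, Cr: 24.09/51.996 = 0.4633, O: 25.94/15.999 = 1.6214
Raw ratio (divide by min = 0.4633): Ag: 1.0, Cr: 1.0, O: 3.5
Multiply by 2 to clear fractions: Ag: 2.0 ~= 2, Cr: 2.0 ~= 2, O: 7.0 ~= 7
Reduce by GCD to get the simplest whole-number ratio:

2:2:7


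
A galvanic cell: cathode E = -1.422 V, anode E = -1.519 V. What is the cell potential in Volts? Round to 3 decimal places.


Standard cell potential: E_cell = E_cathode - E_anode.
E_cell = -1.422 - (-1.519)
E_cell = 0.097 V, rounded to 3 dp:

0.097 V


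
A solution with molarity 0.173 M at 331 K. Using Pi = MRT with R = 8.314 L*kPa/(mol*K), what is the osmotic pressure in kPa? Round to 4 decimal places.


Osmotic pressure (van't Hoff): Pi = M*R*T.
RT = 8.314 * 331 = 2751.934
Pi = 0.173 * 2751.934
Pi = 476.084582 kPa, rounded to 4 dp:

476.0846 kPa


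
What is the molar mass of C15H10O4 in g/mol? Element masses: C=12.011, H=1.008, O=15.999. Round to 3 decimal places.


M = sum(count * atomic_mass) over atoms.
M = 15*12.011 + 10*1.008 + 4*15.999
M = 180.165 + 10.08 + 63.996
M = 254.241 g/mol, rounded to 3 dp:

254.241 g/mol


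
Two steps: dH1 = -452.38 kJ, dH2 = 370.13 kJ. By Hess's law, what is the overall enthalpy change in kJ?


Hess's law: enthalpy is a state function, so add the step enthalpies.
dH_total = dH1 + dH2 = -452.38 + (370.13)
dH_total = -82.25 kJ:

-82.25 kJ


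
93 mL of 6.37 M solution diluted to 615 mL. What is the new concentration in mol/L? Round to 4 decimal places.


Dilution: M1*V1 = M2*V2, solve for M2.
M2 = M1*V1 / V2
M2 = 6.37 * 93 / 615
M2 = 592.41 / 615
M2 = 0.96326829 mol/L, rounded to 4 dp:

0.9633 mol/L


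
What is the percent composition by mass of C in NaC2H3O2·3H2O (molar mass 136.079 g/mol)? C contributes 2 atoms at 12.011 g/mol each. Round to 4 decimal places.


pct = 100 * (n_elem * M_elem) / M_total
mass_contribution = 2 * 12.011 = 24.022 g/mol
pct = 100 * 24.022 / 136.079
pct = 17.65298099 %, rounded to 4 dp:

17.6530 %


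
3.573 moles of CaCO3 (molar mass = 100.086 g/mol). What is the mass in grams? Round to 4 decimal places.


mass = n * M
mass = 3.573 * 100.086
mass = 357.607278 g, rounded to 4 dp:

357.6073 g


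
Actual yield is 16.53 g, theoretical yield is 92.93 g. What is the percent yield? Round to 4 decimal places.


% yield = 100 * actual / theoretical
% yield = 100 * 16.53 / 92.93
% yield = 17.78758205 %, rounded to 4 dp:

17.7876 %


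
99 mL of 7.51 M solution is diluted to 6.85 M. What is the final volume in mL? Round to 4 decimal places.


Dilution: M1*V1 = M2*V2, solve for V2.
V2 = M1*V1 / M2
V2 = 7.51 * 99 / 6.85
V2 = 743.49 / 6.85
V2 = 108.53868613 mL, rounded to 4 dp:

108.5387 mL


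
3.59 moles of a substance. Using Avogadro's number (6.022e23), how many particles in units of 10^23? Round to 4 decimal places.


N = n * NA, then divide by 1e23 for the requested units.
N / 1e23 = n * 6.022
N / 1e23 = 3.59 * 6.022
N / 1e23 = 21.61898, rounded to 4 dp:

21.6190


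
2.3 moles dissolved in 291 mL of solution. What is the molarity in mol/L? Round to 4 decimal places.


Convert volume to liters: V_L = V_mL / 1000.
V_L = 291 / 1000 = 0.291 L
M = n / V_L = 2.3 / 0.291
M = 7.90378007 mol/L, rounded to 4 dp:

7.9038 mol/L


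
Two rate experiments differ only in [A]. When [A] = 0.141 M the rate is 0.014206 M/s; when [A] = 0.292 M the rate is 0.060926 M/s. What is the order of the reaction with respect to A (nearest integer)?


Rate is proportional to [A]^n, so rate2/rate1 = ([A]2/[A]1)^n. Take logs to solve for n.
rate2/rate1 = 0.060926 / 0.014206 = 4.2888
[A]2/[A]1 = 0.292 / 0.141 = 2.0709
n = ln(4.2888) / ln(2.0709) = 2.0
Nearest integer order:

2


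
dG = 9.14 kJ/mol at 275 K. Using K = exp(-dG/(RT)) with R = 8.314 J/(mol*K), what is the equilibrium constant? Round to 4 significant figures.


dG is in kJ/mol; multiply by 1000 to match R in J/(mol*K).
RT = 8.314 * 275 = 2286.35 J/mol
exponent = -dG*1000 / (RT) = -(9.14*1000) / 2286.35 = -3.99763816
K = exp(-3.99763816)
K = 0.018358949, rounded to 4 significant figures:

0.01836


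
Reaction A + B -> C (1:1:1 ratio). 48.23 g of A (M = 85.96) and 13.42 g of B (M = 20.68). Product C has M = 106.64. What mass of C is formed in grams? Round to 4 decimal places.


Find moles of each reactant; the smaller value is the limiting reagent in a 1:1:1 reaction, so moles_C equals moles of the limiter.
n_A = mass_A / M_A = 48.23 / 85.96 = 0.561075 mol
n_B = mass_B / M_B = 13.42 / 20.68 = 0.648936 mol
Limiting reagent: A (smaller), n_limiting = 0.561075 mol
mass_C = n_limiting * M_C = 0.561075 * 106.64
mass_C = 59.833038 g, rounded to 4 dp:

59.8330 g


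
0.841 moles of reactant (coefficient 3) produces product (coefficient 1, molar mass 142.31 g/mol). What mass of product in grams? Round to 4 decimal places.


Use the coefficient ratio to convert reactant moles to product moles, then multiply by the product's molar mass.
moles_P = moles_R * (coeff_P / coeff_R) = 0.841 * (1/3) = 0.280333
mass_P = moles_P * M_P = 0.280333 * 142.31
mass_P = 39.89418923 g, rounded to 4 dp:

39.8942 g


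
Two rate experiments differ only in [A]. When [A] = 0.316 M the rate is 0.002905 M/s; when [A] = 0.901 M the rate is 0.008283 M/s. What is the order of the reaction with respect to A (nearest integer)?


Rate is proportional to [A]^n, so rate2/rate1 = ([A]2/[A]1)^n. Take logs to solve for n.
rate2/rate1 = 0.008283 / 0.002905 = 2.8513
[A]2/[A]1 = 0.901 / 0.316 = 2.8513
n = ln(2.8513) / ln(2.8513) = 1.0
Nearest integer order:

1


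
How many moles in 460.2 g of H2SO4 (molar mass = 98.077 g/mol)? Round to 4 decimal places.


n = mass / M
n = 460.2 / 98.077
n = 4.69223161 mol, rounded to 4 dp:

4.6922 mol


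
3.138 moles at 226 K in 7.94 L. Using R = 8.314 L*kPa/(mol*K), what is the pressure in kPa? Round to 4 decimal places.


PV = nRT, solve for P = nRT / V.
nRT = 3.138 * 8.314 * 226 = 5896.189
P = 5896.189 / 7.94
P = 742.59307305 kPa, rounded to 4 dp:

742.5931 kPa


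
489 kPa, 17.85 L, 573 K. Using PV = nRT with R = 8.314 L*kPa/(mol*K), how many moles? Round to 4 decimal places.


PV = nRT, solve for n = PV / (RT).
PV = 489 * 17.85 = 8728.65
RT = 8.314 * 573 = 4763.922
n = 8728.65 / 4763.922
n = 1.83224033 mol, rounded to 4 dp:

1.8322 mol


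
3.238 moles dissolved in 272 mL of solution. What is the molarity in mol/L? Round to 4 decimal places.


Convert volume to liters: V_L = V_mL / 1000.
V_L = 272 / 1000 = 0.272 L
M = n / V_L = 3.238 / 0.272
M = 11.90441176 mol/L, rounded to 4 dp:

11.9044 mol/L


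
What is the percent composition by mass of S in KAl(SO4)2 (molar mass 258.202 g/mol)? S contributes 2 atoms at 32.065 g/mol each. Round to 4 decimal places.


pct = 100 * (n_elem * M_elem) / M_total
mass_contribution = 2 * 32.065 = 64.13 g/mol
pct = 100 * 64.13 / 258.202
pct = 24.83714301 %, rounded to 4 dp:

24.8371 %


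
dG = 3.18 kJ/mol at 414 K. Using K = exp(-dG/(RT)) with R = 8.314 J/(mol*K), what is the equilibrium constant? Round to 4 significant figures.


dG is in kJ/mol; multiply by 1000 to match R in J/(mol*K).
RT = 8.314 * 414 = 3441.996 J/mol
exponent = -dG*1000 / (RT) = -(3.18*1000) / 3441.996 = -0.92388254
K = exp(-0.92388254)
K = 0.39697477, rounded to 4 significant figures:

0.3970


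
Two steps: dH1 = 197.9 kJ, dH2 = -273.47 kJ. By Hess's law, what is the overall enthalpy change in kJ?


Hess's law: enthalpy is a state function, so add the step enthalpies.
dH_total = dH1 + dH2 = 197.9 + (-273.47)
dH_total = -75.57 kJ:

-75.57 kJ


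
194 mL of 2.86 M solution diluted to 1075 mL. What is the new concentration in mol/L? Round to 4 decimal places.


Dilution: M1*V1 = M2*V2, solve for M2.
M2 = M1*V1 / V2
M2 = 2.86 * 194 / 1075
M2 = 554.84 / 1075
M2 = 0.51613023 mol/L, rounded to 4 dp:

0.5161 mol/L


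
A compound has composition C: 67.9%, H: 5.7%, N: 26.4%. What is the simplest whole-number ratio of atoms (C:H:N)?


Assume 100 g of compound, divide each mass% by atomic mass to get moles, then normalize by the smallest to get a raw atom ratio.
Moles per 100 g: C: 67.9/12.011 = 5.6532, H: 5.7/1.008 = 5.6548, N: 26.4/14.007 = 1.8848
Raw ratio (divide by min = 1.8848): C: 2.999, H: 3.0, N: 1.0
Multiply by 1 to clear fractions: C: 2.999 ~= 3, H: 3.0 ~= 3, N: 1.0 ~= 1
Reduce by GCD to get the simplest whole-number ratio:

3:3:1


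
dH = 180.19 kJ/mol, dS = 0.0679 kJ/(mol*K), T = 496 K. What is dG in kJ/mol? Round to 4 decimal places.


Gibbs: dG = dH - T*dS (consistent units, dS already in kJ/(mol*K)).
T*dS = 496 * 0.0679 = 33.6784
dG = 180.19 - (33.6784)
dG = 146.5116 kJ/mol, rounded to 4 dp:

146.5116 kJ/mol


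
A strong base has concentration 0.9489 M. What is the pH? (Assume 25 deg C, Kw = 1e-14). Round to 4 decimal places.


A strong base dissociates completely, so [OH-] equals the given concentration.
pOH = -log10([OH-]) = -log10(0.9489) = 0.02278
pH = 14 - pOH = 14 - 0.02278
pH = 13.97722, rounded to 4 dp:

13.9772


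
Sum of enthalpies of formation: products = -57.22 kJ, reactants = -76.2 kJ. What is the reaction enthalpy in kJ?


dH_rxn = sum(dH_f products) - sum(dH_f reactants)
dH_rxn = -57.22 - (-76.2)
dH_rxn = 18.98 kJ:

18.98 kJ


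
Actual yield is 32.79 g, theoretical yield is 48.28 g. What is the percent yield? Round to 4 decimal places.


% yield = 100 * actual / theoretical
% yield = 100 * 32.79 / 48.28
% yield = 67.91632146 %, rounded to 4 dp:

67.9163 %


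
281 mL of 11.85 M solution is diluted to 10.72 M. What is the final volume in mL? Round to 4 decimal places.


Dilution: M1*V1 = M2*V2, solve for V2.
V2 = M1*V1 / M2
V2 = 11.85 * 281 / 10.72
V2 = 3329.85 / 10.72
V2 = 310.62033582 mL, rounded to 4 dp:

310.6203 mL


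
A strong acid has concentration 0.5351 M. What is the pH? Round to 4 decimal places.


A strong acid dissociates completely, so [H+] equals the given concentration.
pH = -log10([H+]) = -log10(0.5351)
pH = 0.27156505, rounded to 4 dp:

0.2716


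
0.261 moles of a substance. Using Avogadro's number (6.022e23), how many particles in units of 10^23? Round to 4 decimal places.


N = n * NA, then divide by 1e23 for the requested units.
N / 1e23 = n * 6.022
N / 1e23 = 0.261 * 6.022
N / 1e23 = 1.571742, rounded to 4 dp:

1.5717


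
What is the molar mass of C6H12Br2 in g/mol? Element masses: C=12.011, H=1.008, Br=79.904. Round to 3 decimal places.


M = sum(count * atomic_mass) over atoms.
M = 6*12.011 + 12*1.008 + 2*79.904
M = 72.066 + 12.096 + 159.808
M = 243.97 g/mol, rounded to 3 dp:

243.970 g/mol


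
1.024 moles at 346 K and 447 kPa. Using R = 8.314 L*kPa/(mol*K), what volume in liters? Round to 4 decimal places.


PV = nRT, solve for V = nRT / P.
nRT = 1.024 * 8.314 * 346 = 2945.6835
V = 2945.6835 / 447
V = 6.58989597 L, rounded to 4 dp:

6.5899 L


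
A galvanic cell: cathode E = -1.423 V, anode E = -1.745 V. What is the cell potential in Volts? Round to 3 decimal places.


Standard cell potential: E_cell = E_cathode - E_anode.
E_cell = -1.423 - (-1.745)
E_cell = 0.322 V, rounded to 3 dp:

0.322 V


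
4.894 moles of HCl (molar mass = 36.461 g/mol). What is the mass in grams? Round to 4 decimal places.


mass = n * M
mass = 4.894 * 36.461
mass = 178.440134 g, rounded to 4 dp:

178.4401 g


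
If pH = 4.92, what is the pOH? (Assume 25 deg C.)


At 25 deg C, pH + pOH = 14.
pOH = 14 - pH = 14 - 4.92
pOH = 9.08:

9.08


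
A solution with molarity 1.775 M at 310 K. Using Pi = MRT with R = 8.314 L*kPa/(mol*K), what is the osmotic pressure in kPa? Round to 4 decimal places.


Osmotic pressure (van't Hoff): Pi = M*R*T.
RT = 8.314 * 310 = 2577.34
Pi = 1.775 * 2577.34
Pi = 4574.7785 kPa, rounded to 4 dp:

4574.7785 kPa


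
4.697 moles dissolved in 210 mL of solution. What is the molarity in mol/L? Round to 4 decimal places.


Convert volume to liters: V_L = V_mL / 1000.
V_L = 210 / 1000 = 0.21 L
M = n / V_L = 4.697 / 0.21
M = 22.36666667 mol/L, rounded to 4 dp:

22.3667 mol/L


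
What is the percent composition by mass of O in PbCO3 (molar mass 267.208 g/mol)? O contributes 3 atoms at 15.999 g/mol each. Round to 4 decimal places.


pct = 100 * (n_elem * M_elem) / M_total
mass_contribution = 3 * 15.999 = 47.997 g/mol
pct = 100 * 47.997 / 267.208
pct = 17.96241131 %, rounded to 4 dp:

17.9624 %


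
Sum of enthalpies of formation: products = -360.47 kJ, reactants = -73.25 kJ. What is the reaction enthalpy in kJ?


dH_rxn = sum(dH_f products) - sum(dH_f reactants)
dH_rxn = -360.47 - (-73.25)
dH_rxn = -287.22 kJ:

-287.22 kJ


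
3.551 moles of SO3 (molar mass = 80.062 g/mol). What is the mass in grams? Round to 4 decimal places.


mass = n * M
mass = 3.551 * 80.062
mass = 284.300162 g, rounded to 4 dp:

284.3002 g


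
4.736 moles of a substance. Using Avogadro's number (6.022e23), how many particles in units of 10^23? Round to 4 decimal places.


N = n * NA, then divide by 1e23 for the requested units.
N / 1e23 = n * 6.022
N / 1e23 = 4.736 * 6.022
N / 1e23 = 28.520192, rounded to 4 dp:

28.5202


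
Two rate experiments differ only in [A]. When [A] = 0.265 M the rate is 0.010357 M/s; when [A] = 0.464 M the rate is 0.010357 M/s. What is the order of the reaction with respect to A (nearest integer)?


Rate is proportional to [A]^n, so rate2/rate1 = ([A]2/[A]1)^n. Take logs to solve for n.
rate2/rate1 = 0.010357 / 0.010357 = 1.0
[A]2/[A]1 = 0.464 / 0.265 = 1.7509
n = ln(1.0) / ln(1.7509) = 0.0
Nearest integer order:

0


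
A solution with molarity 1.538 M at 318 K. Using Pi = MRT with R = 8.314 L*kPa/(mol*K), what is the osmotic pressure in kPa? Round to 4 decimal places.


Osmotic pressure (van't Hoff): Pi = M*R*T.
RT = 8.314 * 318 = 2643.852
Pi = 1.538 * 2643.852
Pi = 4066.244376 kPa, rounded to 4 dp:

4066.2444 kPa


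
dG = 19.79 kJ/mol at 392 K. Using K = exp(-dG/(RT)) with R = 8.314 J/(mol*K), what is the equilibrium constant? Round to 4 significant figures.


dG is in kJ/mol; multiply by 1000 to match R in J/(mol*K).
RT = 8.314 * 392 = 3259.088 J/mol
exponent = -dG*1000 / (RT) = -(19.79*1000) / 3259.088 = -6.07225089
K = exp(-6.07225089)
K = 0.0023059769, rounded to 4 significant figures:

0.002306


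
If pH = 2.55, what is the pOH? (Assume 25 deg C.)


At 25 deg C, pH + pOH = 14.
pOH = 14 - pH = 14 - 2.55
pOH = 11.45:

11.45


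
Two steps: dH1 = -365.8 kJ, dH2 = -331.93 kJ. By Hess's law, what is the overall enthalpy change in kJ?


Hess's law: enthalpy is a state function, so add the step enthalpies.
dH_total = dH1 + dH2 = -365.8 + (-331.93)
dH_total = -697.73 kJ:

-697.73 kJ


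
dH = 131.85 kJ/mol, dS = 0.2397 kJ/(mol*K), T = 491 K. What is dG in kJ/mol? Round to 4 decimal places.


Gibbs: dG = dH - T*dS (consistent units, dS already in kJ/(mol*K)).
T*dS = 491 * 0.2397 = 117.6927
dG = 131.85 - (117.6927)
dG = 14.1573 kJ/mol, rounded to 4 dp:

14.1573 kJ/mol


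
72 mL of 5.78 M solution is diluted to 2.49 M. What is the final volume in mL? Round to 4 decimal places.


Dilution: M1*V1 = M2*V2, solve for V2.
V2 = M1*V1 / M2
V2 = 5.78 * 72 / 2.49
V2 = 416.16 / 2.49
V2 = 167.13253012 mL, rounded to 4 dp:

167.1325 mL


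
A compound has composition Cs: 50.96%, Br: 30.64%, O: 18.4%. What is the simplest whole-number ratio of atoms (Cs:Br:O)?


Assume 100 g of compound, divide each mass% by atomic mass to get moles, then normalize by the smallest to get a raw atom ratio.
Moles per 100 g: Cs: 50.96/132.905 = 0.3834, Br: 30.64/79.904 = 0.3835, O: 18.4/15.999 = 1.1501
Raw ratio (divide by min = 0.3834): Cs: 1.0, Br: 1.0, O: 2.999
Multiply by 1 to clear fractions: Cs: 1.0 ~= 1, Br: 1.0 ~= 1, O: 2.999 ~= 3
Reduce by GCD to get the simplest whole-number ratio:

1:1:3


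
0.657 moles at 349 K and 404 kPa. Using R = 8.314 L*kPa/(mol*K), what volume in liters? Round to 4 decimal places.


PV = nRT, solve for V = nRT / P.
nRT = 0.657 * 8.314 * 349 = 1906.342
V = 1906.342 / 404
V = 4.71866832 L, rounded to 4 dp:

4.7187 L


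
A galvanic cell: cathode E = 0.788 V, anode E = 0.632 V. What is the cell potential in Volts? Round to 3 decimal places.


Standard cell potential: E_cell = E_cathode - E_anode.
E_cell = 0.788 - (0.632)
E_cell = 0.156 V, rounded to 3 dp:

0.156 V


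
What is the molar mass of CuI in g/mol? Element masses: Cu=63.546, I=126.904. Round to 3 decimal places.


M = sum(count * atomic_mass) over atoms.
M = 1*63.546 + 1*126.904
M = 63.546 + 126.904
M = 190.45 g/mol, rounded to 3 dp:

190.450 g/mol


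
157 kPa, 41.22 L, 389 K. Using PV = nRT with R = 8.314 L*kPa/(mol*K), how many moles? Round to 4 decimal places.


PV = nRT, solve for n = PV / (RT).
PV = 157 * 41.22 = 6471.54
RT = 8.314 * 389 = 3234.146
n = 6471.54 / 3234.146
n = 2.00100428 mol, rounded to 4 dp:

2.0010 mol


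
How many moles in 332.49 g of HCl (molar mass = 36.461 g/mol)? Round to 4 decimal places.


n = mass / M
n = 332.49 / 36.461
n = 9.11905872 mol, rounded to 4 dp:

9.1191 mol


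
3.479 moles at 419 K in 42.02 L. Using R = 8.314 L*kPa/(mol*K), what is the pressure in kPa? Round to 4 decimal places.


PV = nRT, solve for P = nRT / V.
nRT = 3.479 * 8.314 * 419 = 12119.3261
P = 12119.3261 / 42.02
P = 288.41804141 kPa, rounded to 4 dp:

288.4180 kPa


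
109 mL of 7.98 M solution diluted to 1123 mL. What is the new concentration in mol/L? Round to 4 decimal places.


Dilution: M1*V1 = M2*V2, solve for M2.
M2 = M1*V1 / V2
M2 = 7.98 * 109 / 1123
M2 = 869.82 / 1123
M2 = 0.77455031 mol/L, rounded to 4 dp:

0.7746 mol/L


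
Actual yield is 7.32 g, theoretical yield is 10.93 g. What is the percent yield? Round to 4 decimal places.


% yield = 100 * actual / theoretical
% yield = 100 * 7.32 / 10.93
% yield = 66.97163769 %, rounded to 4 dp:

66.9716 %


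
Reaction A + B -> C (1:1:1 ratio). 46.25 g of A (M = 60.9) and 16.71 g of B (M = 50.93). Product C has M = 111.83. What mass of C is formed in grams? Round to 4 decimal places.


Find moles of each reactant; the smaller value is the limiting reagent in a 1:1:1 reaction, so moles_C equals moles of the limiter.
n_A = mass_A / M_A = 46.25 / 60.9 = 0.759442 mol
n_B = mass_B / M_B = 16.71 / 50.93 = 0.328097 mol
Limiting reagent: B (smaller), n_limiting = 0.328097 mol
mass_C = n_limiting * M_C = 0.328097 * 111.83
mass_C = 36.69108751 g, rounded to 4 dp:

36.6911 g


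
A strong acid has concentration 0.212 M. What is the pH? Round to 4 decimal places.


A strong acid dissociates completely, so [H+] equals the given concentration.
pH = -log10([H+]) = -log10(0.212)
pH = 0.67366414, rounded to 4 dp:

0.6737


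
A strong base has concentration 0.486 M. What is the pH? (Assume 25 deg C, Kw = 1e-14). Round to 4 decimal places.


A strong base dissociates completely, so [OH-] equals the given concentration.
pOH = -log10([OH-]) = -log10(0.486) = 0.313364
pH = 14 - pOH = 14 - 0.313364
pH = 13.686636, rounded to 4 dp:

13.6866


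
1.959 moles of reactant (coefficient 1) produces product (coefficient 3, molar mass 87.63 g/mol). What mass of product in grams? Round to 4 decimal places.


Use the coefficient ratio to convert reactant moles to product moles, then multiply by the product's molar mass.
moles_P = moles_R * (coeff_P / coeff_R) = 1.959 * (3/1) = 5.877
mass_P = moles_P * M_P = 5.877 * 87.63
mass_P = 515.00151 g, rounded to 4 dp:

515.0015 g


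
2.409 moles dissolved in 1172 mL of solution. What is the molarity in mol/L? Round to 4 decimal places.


Convert volume to liters: V_L = V_mL / 1000.
V_L = 1172 / 1000 = 1.172 L
M = n / V_L = 2.409 / 1.172
M = 2.05546075 mol/L, rounded to 4 dp:

2.0555 mol/L


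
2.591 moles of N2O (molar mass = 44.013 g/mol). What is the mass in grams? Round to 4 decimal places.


mass = n * M
mass = 2.591 * 44.013
mass = 114.037683 g, rounded to 4 dp:

114.0377 g


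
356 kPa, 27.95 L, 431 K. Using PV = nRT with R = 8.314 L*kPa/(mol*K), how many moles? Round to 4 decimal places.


PV = nRT, solve for n = PV / (RT).
PV = 356 * 27.95 = 9950.2
RT = 8.314 * 431 = 3583.334
n = 9950.2 / 3583.334
n = 2.77679948 mol, rounded to 4 dp:

2.7768 mol


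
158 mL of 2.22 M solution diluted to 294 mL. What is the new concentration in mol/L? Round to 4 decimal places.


Dilution: M1*V1 = M2*V2, solve for M2.
M2 = M1*V1 / V2
M2 = 2.22 * 158 / 294
M2 = 350.76 / 294
M2 = 1.19306122 mol/L, rounded to 4 dp:

1.1931 mol/L


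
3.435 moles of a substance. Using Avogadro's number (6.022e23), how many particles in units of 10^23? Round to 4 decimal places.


N = n * NA, then divide by 1e23 for the requested units.
N / 1e23 = n * 6.022
N / 1e23 = 3.435 * 6.022
N / 1e23 = 20.68557, rounded to 4 dp:

20.6856


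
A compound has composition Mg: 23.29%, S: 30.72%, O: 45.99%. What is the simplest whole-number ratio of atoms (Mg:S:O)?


Assume 100 g of compound, divide each mass% by atomic mass to get moles, then normalize by the smallest to get a raw atom ratio.
Moles per 100 g: Mg: 23.29/24.305 = 0.9582, S: 30.72/32.065 = 0.9581, O: 45.99/15.999 = 2.8746
Raw ratio (divide by min = 0.9581): Mg: 1.0, S: 1.0, O: 3.0
Multiply by 1 to clear fractions: Mg: 1.0 ~= 1, S: 1.0 ~= 1, O: 3.0 ~= 3
Reduce by GCD to get the simplest whole-number ratio:

1:1:3


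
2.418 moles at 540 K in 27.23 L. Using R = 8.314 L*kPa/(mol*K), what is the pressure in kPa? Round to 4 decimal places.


PV = nRT, solve for P = nRT / V.
nRT = 2.418 * 8.314 * 540 = 10855.7561
P = 10855.7561 / 27.23
P = 398.66897172 kPa, rounded to 4 dp:

398.6690 kPa


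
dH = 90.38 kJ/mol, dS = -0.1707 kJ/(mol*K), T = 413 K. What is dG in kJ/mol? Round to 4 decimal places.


Gibbs: dG = dH - T*dS (consistent units, dS already in kJ/(mol*K)).
T*dS = 413 * -0.1707 = -70.4991
dG = 90.38 - (-70.4991)
dG = 160.8791 kJ/mol, rounded to 4 dp:

160.8791 kJ/mol


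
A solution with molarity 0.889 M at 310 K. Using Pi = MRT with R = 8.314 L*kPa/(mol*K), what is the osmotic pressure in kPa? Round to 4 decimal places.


Osmotic pressure (van't Hoff): Pi = M*R*T.
RT = 8.314 * 310 = 2577.34
Pi = 0.889 * 2577.34
Pi = 2291.25526 kPa, rounded to 4 dp:

2291.2553 kPa


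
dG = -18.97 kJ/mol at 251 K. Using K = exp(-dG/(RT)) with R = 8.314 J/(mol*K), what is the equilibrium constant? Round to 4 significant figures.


dG is in kJ/mol; multiply by 1000 to match R in J/(mol*K).
RT = 8.314 * 251 = 2086.814 J/mol
exponent = -dG*1000 / (RT) = -(-18.97*1000) / 2086.814 = 9.09041247
K = exp(9.09041247)
K = 8869.8438, rounded to 4 significant figures:

8870


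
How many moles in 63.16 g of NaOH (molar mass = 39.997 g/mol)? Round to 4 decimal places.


n = mass / M
n = 63.16 / 39.997
n = 1.57911843 mol, rounded to 4 dp:

1.5791 mol


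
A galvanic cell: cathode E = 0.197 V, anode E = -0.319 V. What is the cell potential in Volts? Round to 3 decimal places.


Standard cell potential: E_cell = E_cathode - E_anode.
E_cell = 0.197 - (-0.319)
E_cell = 0.516 V, rounded to 3 dp:

0.516 V


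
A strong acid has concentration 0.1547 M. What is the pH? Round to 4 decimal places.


A strong acid dissociates completely, so [H+] equals the given concentration.
pH = -log10([H+]) = -log10(0.1547)
pH = 0.81050969, rounded to 4 dp:

0.8105


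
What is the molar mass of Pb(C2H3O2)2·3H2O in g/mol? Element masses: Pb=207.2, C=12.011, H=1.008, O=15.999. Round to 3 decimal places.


M = sum(count * atomic_mass) over atoms.
M = 1*207.2 + 4*12.011 + 12*1.008 + 7*15.999
M = 207.2 + 48.044 + 12.096 + 111.993
M = 379.333 g/mol, rounded to 3 dp:

379.333 g/mol


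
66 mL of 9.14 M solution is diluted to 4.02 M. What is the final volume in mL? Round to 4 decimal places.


Dilution: M1*V1 = M2*V2, solve for V2.
V2 = M1*V1 / M2
V2 = 9.14 * 66 / 4.02
V2 = 603.24 / 4.02
V2 = 150.05970149 mL, rounded to 4 dp:

150.0597 mL


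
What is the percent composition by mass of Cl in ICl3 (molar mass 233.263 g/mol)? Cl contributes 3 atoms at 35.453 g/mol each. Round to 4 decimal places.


pct = 100 * (n_elem * M_elem) / M_total
mass_contribution = 3 * 35.453 = 106.359 g/mol
pct = 100 * 106.359 / 233.263
pct = 45.59617256 %, rounded to 4 dp:

45.5962 %


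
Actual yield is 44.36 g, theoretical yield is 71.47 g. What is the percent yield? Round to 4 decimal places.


% yield = 100 * actual / theoretical
% yield = 100 * 44.36 / 71.47
% yield = 62.06800056 %, rounded to 4 dp:

62.0680 %


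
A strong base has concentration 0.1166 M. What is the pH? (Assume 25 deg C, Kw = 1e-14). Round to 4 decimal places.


A strong base dissociates completely, so [OH-] equals the given concentration.
pOH = -log10([OH-]) = -log10(0.1166) = 0.933301
pH = 14 - pOH = 14 - 0.933301
pH = 13.066699, rounded to 4 dp:

13.0667


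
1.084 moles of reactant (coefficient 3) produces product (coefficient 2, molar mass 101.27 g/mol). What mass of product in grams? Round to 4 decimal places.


Use the coefficient ratio to convert reactant moles to product moles, then multiply by the product's molar mass.
moles_P = moles_R * (coeff_P / coeff_R) = 1.084 * (2/3) = 0.722667
mass_P = moles_P * M_P = 0.722667 * 101.27
mass_P = 73.18448709 g, rounded to 4 dp:

73.1845 g


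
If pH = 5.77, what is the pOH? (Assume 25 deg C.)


At 25 deg C, pH + pOH = 14.
pOH = 14 - pH = 14 - 5.77
pOH = 8.23:

8.23


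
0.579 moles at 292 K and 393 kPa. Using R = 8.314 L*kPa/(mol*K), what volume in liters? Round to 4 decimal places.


PV = nRT, solve for V = nRT / P.
nRT = 0.579 * 8.314 * 292 = 1405.6314
V = 1405.6314 / 393
V = 3.57667023 L, rounded to 4 dp:

3.5767 L


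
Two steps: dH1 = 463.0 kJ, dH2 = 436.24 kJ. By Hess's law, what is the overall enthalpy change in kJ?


Hess's law: enthalpy is a state function, so add the step enthalpies.
dH_total = dH1 + dH2 = 463.0 + (436.24)
dH_total = 899.24 kJ:

899.24 kJ


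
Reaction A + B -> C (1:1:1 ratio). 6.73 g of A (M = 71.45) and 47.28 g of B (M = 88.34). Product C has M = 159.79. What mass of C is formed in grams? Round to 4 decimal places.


Find moles of each reactant; the smaller value is the limiting reagent in a 1:1:1 reaction, so moles_C equals moles of the limiter.
n_A = mass_A / M_A = 6.73 / 71.45 = 0.094192 mol
n_B = mass_B / M_B = 47.28 / 88.34 = 0.535205 mol
Limiting reagent: A (smaller), n_limiting = 0.094192 mol
mass_C = n_limiting * M_C = 0.094192 * 159.79
mass_C = 15.05093968 g, rounded to 4 dp:

15.0509 g


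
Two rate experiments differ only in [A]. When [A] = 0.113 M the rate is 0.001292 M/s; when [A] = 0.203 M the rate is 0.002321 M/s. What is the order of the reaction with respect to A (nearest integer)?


Rate is proportional to [A]^n, so rate2/rate1 = ([A]2/[A]1)^n. Take logs to solve for n.
rate2/rate1 = 0.002321 / 0.001292 = 1.7964
[A]2/[A]1 = 0.203 / 0.113 = 1.7965
n = ln(1.7964) / ln(1.7965) = 1.0
Nearest integer order:

1


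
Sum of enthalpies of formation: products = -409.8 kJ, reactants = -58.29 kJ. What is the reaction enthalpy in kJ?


dH_rxn = sum(dH_f products) - sum(dH_f reactants)
dH_rxn = -409.8 - (-58.29)
dH_rxn = -351.51 kJ:

-351.51 kJ


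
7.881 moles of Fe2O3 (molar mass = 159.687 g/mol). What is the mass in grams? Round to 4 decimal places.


mass = n * M
mass = 7.881 * 159.687
mass = 1258.493247 g, rounded to 4 dp:

1258.4932 g


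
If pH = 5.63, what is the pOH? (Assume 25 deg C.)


At 25 deg C, pH + pOH = 14.
pOH = 14 - pH = 14 - 5.63
pOH = 8.37:

8.37


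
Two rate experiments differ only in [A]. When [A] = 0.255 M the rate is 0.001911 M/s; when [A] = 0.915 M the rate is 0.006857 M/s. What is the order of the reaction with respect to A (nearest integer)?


Rate is proportional to [A]^n, so rate2/rate1 = ([A]2/[A]1)^n. Take logs to solve for n.
rate2/rate1 = 0.006857 / 0.001911 = 3.5882
[A]2/[A]1 = 0.915 / 0.255 = 3.5882
n = ln(3.5882) / ln(3.5882) = 1.0
Nearest integer order:

1


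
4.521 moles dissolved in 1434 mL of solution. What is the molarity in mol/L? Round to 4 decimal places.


Convert volume to liters: V_L = V_mL / 1000.
V_L = 1434 / 1000 = 1.434 L
M = n / V_L = 4.521 / 1.434
M = 3.15271967 mol/L, rounded to 4 dp:

3.1527 mol/L


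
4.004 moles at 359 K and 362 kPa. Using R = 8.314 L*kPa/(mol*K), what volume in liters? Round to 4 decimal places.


PV = nRT, solve for V = nRT / P.
nRT = 4.004 * 8.314 * 359 = 11950.8429
V = 11950.8429 / 362
V = 33.01337818 L, rounded to 4 dp:

33.0134 L


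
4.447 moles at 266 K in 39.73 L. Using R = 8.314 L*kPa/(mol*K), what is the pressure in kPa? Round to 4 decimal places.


PV = nRT, solve for P = nRT / V.
nRT = 4.447 * 8.314 * 266 = 9834.6472
P = 9834.6472 / 39.73
P = 247.53705512 kPa, rounded to 4 dp:

247.5371 kPa


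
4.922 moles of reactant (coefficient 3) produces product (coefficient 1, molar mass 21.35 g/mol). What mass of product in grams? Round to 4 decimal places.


Use the coefficient ratio to convert reactant moles to product moles, then multiply by the product's molar mass.
moles_P = moles_R * (coeff_P / coeff_R) = 4.922 * (1/3) = 1.640667
mass_P = moles_P * M_P = 1.640667 * 21.35
mass_P = 35.02824045 g, rounded to 4 dp:

35.0282 g
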